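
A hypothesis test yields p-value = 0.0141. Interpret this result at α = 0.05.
Since p = 0.0141 < α = 0.05, reject H₀.
There is sufficient evidence to reject the null hypothesis; the result is statistically significant at the 0.05 level.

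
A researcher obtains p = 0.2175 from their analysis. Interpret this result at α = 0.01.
Since p = 0.2175 > α = 0.01, fail to reject H₀.
There is insufficient evidence to reject the null hypothesis; the result is not statistically significant at the 0.01 level.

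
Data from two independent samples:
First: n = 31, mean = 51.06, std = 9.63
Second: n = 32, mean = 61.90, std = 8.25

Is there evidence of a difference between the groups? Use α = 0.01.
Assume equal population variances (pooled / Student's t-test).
Student's two-sample t-test (equal variances):
H₀: μ₁ = μ₂
H₁: μ₁ ≠ μ₂
df = n₁ + n₂ - 2 = 61
Pooled variance s_p² = [(n₁-1)s₁² + (n₂-1)s₂²] / (n₁ + n₂ - 2) = [(30)(9.63²) + (31)(8.25²)] / 61 = 80.1975
SE = √(s_p²(1/n₁ + 1/n₂)) = √(80.1975 × (1/31 + 1/32)) = 2.2568
t = (x̄₁ - x̄₂) / SE = (51.06 - 61.90) / 2.2568 = -10.84 / 2.2568 = -4.803
p-value < 0.0001

Since p-value < α = 0.01, we reject H₀.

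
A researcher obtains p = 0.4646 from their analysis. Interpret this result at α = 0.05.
Since p = 0.4646 > α = 0.05, fail to reject H₀.
There is insufficient evidence to reject the null hypothesis; the result is not statistically significant at the 0.05 level.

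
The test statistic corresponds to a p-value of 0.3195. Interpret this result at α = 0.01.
Since p = 0.3195 > α = 0.01, fail to reject H₀.
There is insufficient evidence to reject the null hypothesis; the result is not statistically significant at the 0.01 level.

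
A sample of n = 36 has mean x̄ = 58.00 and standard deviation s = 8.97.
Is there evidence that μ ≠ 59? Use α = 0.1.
One-sample t-test:
H₀: μ = 59
H₁: μ ≠ 59
df = n - 1 = 35
t = (x̄ - μ₀) / (s/√n) = (58.00 - 59) / (8.97/√36) = -0.669
p-value = 0.5079

Since p-value > α = 0.1, we fail to reject H₀.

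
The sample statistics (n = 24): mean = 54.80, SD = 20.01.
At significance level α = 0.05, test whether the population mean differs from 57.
One-sample t-test:
H₀: μ = 57
H₁: μ ≠ 57
df = n - 1 = 23
t = (x̄ - μ₀) / (s/√n) = (54.80 - 57) / (20.01/√24) = -0.539
p-value = 0.5953

Since p-value > α = 0.05, we fail to reject H₀.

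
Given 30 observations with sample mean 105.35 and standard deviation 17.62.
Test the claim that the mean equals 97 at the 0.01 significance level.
One-sample t-test:
H₀: μ = 97
H₁: μ ≠ 97
df = n - 1 = 29
t = (x̄ - μ₀) / (s/√n) = (105.35 - 97) / (17.62/√30) = 2.596
p-value = 0.0147

Since p-value > α = 0.01, we fail to reject H₀.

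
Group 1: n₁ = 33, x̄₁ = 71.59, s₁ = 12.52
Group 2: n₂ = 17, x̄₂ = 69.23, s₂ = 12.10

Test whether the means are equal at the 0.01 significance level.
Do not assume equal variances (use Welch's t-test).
Welch's two-sample t-test:
H₀: μ₁ = μ₂
H₁: μ₁ ≠ μ₂
s₁²/n₁ = 12.52²/33 = 4.7500,  s₂²/n₂ = 12.10²/17 = 8.6124
SE = √(s₁²/n₁ + s₂²/n₂) = √(4.7500 + 8.6124) = 3.6555
df (Welch-Satterthwaite) = (s₁²/n₁ + s₂²/n₂)² / [(s₁²/n₁)²/(n₁-1) + (s₂²/n₂)²/(n₂-1)] ≈ 33.43
t = (x̄₁ - x̄₂) / SE = (71.59 - 69.23) / 3.6555 = 2.36 / 3.6555 = 0.646
p-value = 0.5229

Since p-value > α = 0.01, we fail to reject H₀.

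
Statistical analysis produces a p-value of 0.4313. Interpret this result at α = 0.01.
Since p = 0.4313 > α = 0.01, fail to reject H₀.
There is insufficient evidence to reject the null hypothesis; the result is not statistically significant at the 0.01 level.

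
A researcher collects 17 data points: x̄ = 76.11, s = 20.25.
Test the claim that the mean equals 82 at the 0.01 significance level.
One-sample t-test:
H₀: μ = 82
H₁: μ ≠ 82
df = n - 1 = 16
t = (x̄ - μ₀) / (s/√n) = (76.11 - 82) / (20.25/√17) = -1.199
p-value = 0.2479

Since p-value > α = 0.01, we fail to reject H₀.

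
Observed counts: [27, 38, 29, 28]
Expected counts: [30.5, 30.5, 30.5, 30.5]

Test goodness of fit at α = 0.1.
Chi-square goodness of fit test:
H₀: observed counts match expected distribution
H₁: observed counts differ from expected distribution
df = k - 1 = 3
χ² = Σ(O - E)²/E
   = (27 - 30.5)²/30.5 + (38 - 30.5)²/30.5 + (29 - 30.5)²/30.5 + (28 - 30.5)²/30.5
   = 0.402 + 1.844 + 0.074 + 0.205
   = 2.52
p-value = 0.4709

Since p-value > α = 0.1, we fail to reject H₀.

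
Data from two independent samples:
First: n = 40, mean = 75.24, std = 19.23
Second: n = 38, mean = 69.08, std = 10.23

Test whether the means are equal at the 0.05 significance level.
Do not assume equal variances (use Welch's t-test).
Welch's two-sample t-test:
H₀: μ₁ = μ₂
H₁: μ₁ ≠ μ₂
s₁²/n₁ = 19.23²/40 = 9.2448,  s₂²/n₂ = 10.23²/38 = 2.7540
SE = √(s₁²/n₁ + s₂²/n₂) = √(9.2448 + 2.7540) = 3.4639
df (Welch-Satterthwaite) = (s₁²/n₁ + s₂²/n₂)² / [(s₁²/n₁)²/(n₁-1) + (s₂²/n₂)²/(n₂-1)] ≈ 60.08
t = (x̄₁ - x̄₂) / SE = (75.24 - 69.08) / 3.4639 = 6.16 / 3.4639 = 1.778
p-value = 0.0804

Since p-value > α = 0.05, we fail to reject H₀.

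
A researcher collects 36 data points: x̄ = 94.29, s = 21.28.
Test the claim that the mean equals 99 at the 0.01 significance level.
One-sample t-test:
H₀: μ = 99
H₁: μ ≠ 99
df = n - 1 = 35
t = (x̄ - μ₀) / (s/√n) = (94.29 - 99) / (21.28/√36) = -1.328
p-value = 0.1928

Since p-value > α = 0.01, we fail to reject H₀.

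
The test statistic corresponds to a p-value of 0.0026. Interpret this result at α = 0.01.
Since p = 0.0026 < α = 0.01, reject H₀.
There is sufficient evidence to reject the null hypothesis; the result is statistically significant at the 0.01 level.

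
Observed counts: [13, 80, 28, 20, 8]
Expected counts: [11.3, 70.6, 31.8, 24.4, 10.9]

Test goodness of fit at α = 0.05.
Chi-square goodness of fit test:
H₀: observed counts match expected distribution
H₁: observed counts differ from expected distribution
df = k - 1 = 4
χ² = Σ(O - E)²/E
   = (13 - 11.3)²/11.3 + (80 - 70.6)²/70.6 + (28 - 31.8)²/31.8 + (20 - 24.4)²/24.4 + (8 - 10.9)²/10.9
   = 0.256 + 1.252 + 0.454 + 0.793 + 0.772
   = 3.53
p-value = 0.4739

Since p-value > α = 0.05, we fail to reject H₀.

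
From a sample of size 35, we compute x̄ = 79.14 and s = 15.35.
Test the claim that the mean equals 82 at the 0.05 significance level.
One-sample t-test:
H₀: μ = 82
H₁: μ ≠ 82
df = n - 1 = 34
t = (x̄ - μ₀) / (s/√n) = (79.14 - 82) / (15.35/√35) = -1.102
p-value = 0.2781

Since p-value > α = 0.05, we fail to reject H₀.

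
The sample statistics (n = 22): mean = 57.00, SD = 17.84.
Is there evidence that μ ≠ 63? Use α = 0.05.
One-sample t-test:
H₀: μ = 63
H₁: μ ≠ 63
df = n - 1 = 21
t = (x̄ - μ₀) / (s/√n) = (57.00 - 63) / (17.84/√22) = -1.577
p-value = 0.1296

Since p-value > α = 0.05, we fail to reject H₀.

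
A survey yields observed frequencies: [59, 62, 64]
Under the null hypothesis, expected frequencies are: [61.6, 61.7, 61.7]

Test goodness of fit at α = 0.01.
Chi-square goodness of fit test:
H₀: observed counts match expected distribution
H₁: observed counts differ from expected distribution
df = k - 1 = 2
χ² = Σ(O - E)²/E
   = (59 - 61.6)²/61.6 + (62 - 61.7)²/61.7 + (64 - 61.7)²/61.7
   = 0.110 + 0.001 + 0.086
   = 0.20
p-value = 0.9062

Since p-value > α = 0.01, we fail to reject H₀.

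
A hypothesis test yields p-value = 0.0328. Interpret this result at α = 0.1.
Since p = 0.0328 < α = 0.1, reject H₀.
There is sufficient evidence to reject the null hypothesis; the result is statistically significant at the 0.1 level.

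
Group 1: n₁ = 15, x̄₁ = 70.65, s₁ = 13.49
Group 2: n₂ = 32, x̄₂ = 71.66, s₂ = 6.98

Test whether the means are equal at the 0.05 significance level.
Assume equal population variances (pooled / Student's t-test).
Student's two-sample t-test (equal variances):
H₀: μ₁ = μ₂
H₁: μ₁ ≠ μ₂
df = n₁ + n₂ - 2 = 45
Pooled variance s_p² = [(n₁-1)s₁² + (n₂-1)s₂²] / (n₁ + n₂ - 2) = [(14)(13.49²) + (31)(6.98²)] / 45 = 90.1790
SE = √(s_p²(1/n₁ + 1/n₂)) = √(90.1790 × (1/15 + 1/32)) = 2.9715
t = (x̄₁ - x̄₂) / SE = (70.65 - 71.66) / 2.9715 = -1.01 / 2.9715 = -0.340
p-value = 0.7355

Since p-value > α = 0.05, we fail to reject H₀.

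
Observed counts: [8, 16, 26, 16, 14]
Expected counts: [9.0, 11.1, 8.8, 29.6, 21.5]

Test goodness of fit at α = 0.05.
Chi-square goodness of fit test:
H₀: observed counts match expected distribution
H₁: observed counts differ from expected distribution
df = k - 1 = 4
χ² = Σ(O - E)²/E
   = (8 - 9.0)²/9.0 + (16 - 11.1)²/11.1 + (26 - 8.8)²/8.8 + (16 - 29.6)²/29.6 + (14 - 21.5)²/21.5
   = 0.111 + 2.163 + 33.618 + 6.249 + 2.616
   = 44.76
p-value < 0.0001

Since p-value < α = 0.05, we reject H₀.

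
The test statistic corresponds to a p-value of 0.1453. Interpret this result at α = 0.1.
Since p = 0.1453 > α = 0.1, fail to reject H₀.
There is insufficient evidence to reject the null hypothesis; the result is not statistically significant at the 0.1 level.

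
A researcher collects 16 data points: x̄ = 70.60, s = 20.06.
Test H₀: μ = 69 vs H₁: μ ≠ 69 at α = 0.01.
One-sample t-test:
H₀: μ = 69
H₁: μ ≠ 69
df = n - 1 = 15
t = (x̄ - μ₀) / (s/√n) = (70.60 - 69) / (20.06/√16) = 0.319
p-value = 0.7541

Since p-value > α = 0.01, we fail to reject H₀.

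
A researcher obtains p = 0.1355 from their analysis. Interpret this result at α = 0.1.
Since p = 0.1355 > α = 0.1, fail to reject H₀.
There is insufficient evidence to reject the null hypothesis; the result is not statistically significant at the 0.1 level.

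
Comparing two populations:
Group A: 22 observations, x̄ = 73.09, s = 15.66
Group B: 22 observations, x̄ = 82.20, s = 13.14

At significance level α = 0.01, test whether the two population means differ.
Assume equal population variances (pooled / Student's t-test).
Student's two-sample t-test (equal variances):
H₀: μ₁ = μ₂
H₁: μ₁ ≠ μ₂
df = n₁ + n₂ - 2 = 42
Pooled variance s_p² = [(n₁-1)s₁² + (n₂-1)s₂²] / (n₁ + n₂ - 2) = [(21)(15.66²) + (21)(13.14²)] / 42 = 208.9476
SE = √(s_p²(1/n₁ + 1/n₂)) = √(208.9476 × (1/22 + 1/22)) = 4.3584
t = (x̄₁ - x̄₂) / SE = (73.09 - 82.20) / 4.3584 = -9.11 / 4.3584 = -2.090
p-value = 0.0427

Since p-value > α = 0.01, we fail to reject H₀.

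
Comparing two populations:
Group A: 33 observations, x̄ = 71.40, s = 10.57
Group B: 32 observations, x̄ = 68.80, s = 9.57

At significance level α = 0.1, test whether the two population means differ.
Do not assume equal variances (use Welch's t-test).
Welch's two-sample t-test:
H₀: μ₁ = μ₂
H₁: μ₁ ≠ μ₂
s₁²/n₁ = 10.57²/33 = 3.3856,  s₂²/n₂ = 9.57²/32 = 2.8620
SE = √(s₁²/n₁ + s₂²/n₂) = √(3.3856 + 2.8620) = 2.4995
df (Welch-Satterthwaite) = (s₁²/n₁ + s₂²/n₂)² / [(s₁²/n₁)²/(n₁-1) + (s₂²/n₂)²/(n₂-1)] ≈ 62.71
t = (x̄₁ - x̄₂) / SE = (71.40 - 68.80) / 2.4995 = 2.60 / 2.4995 = 1.040
p-value = 0.3022

Since p-value > α = 0.1, we fail to reject H₀.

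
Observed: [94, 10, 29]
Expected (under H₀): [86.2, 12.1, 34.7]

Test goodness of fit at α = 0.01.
Chi-square goodness of fit test:
H₀: observed counts match expected distribution
H₁: observed counts differ from expected distribution
df = k - 1 = 2
χ² = Σ(O - E)²/E
   = (94 - 86.2)²/86.2 + (10 - 12.1)²/12.1 + (29 - 34.7)²/34.7
   = 0.706 + 0.364 + 0.936
   = 2.01
p-value = 0.3667

Since p-value > α = 0.01, we fail to reject H₀.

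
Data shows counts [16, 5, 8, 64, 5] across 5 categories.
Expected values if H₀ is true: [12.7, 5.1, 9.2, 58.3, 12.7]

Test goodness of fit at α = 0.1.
Chi-square goodness of fit test:
H₀: observed counts match expected distribution
H₁: observed counts differ from expected distribution
df = k - 1 = 4
χ² = Σ(O - E)²/E
   = (16 - 12.7)²/12.7 + (5 - 5.1)²/5.1 + (8 - 9.2)²/9.2 + (64 - 58.3)²/58.3 + (5 - 12.7)²/12.7
   = 0.857 + 0.002 + 0.157 + 0.557 + 4.669
   = 6.24
p-value = 0.1818

Since p-value > α = 0.1, we fail to reject H₀.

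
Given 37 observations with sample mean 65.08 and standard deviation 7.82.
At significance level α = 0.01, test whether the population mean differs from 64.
One-sample t-test:
H₀: μ = 64
H₁: μ ≠ 64
df = n - 1 = 36
t = (x̄ - μ₀) / (s/√n) = (65.08 - 64) / (7.82/√37) = 0.840
p-value = 0.4064

Since p-value > α = 0.01, we fail to reject H₀.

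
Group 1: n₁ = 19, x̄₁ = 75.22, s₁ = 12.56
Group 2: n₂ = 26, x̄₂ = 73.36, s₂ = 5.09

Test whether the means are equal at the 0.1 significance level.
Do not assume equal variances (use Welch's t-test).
Welch's two-sample t-test:
H₀: μ₁ = μ₂
H₁: μ₁ ≠ μ₂
s₁²/n₁ = 12.56²/19 = 8.3028,  s₂²/n₂ = 5.09²/26 = 0.9965
SE = √(s₁²/n₁ + s₂²/n₂) = √(8.3028 + 0.9965) = 3.0495
df (Welch-Satterthwaite) = (s₁²/n₁ + s₂²/n₂)² / [(s₁²/n₁)²/(n₁-1) + (s₂²/n₂)²/(n₂-1)] ≈ 22.35
t = (x̄₁ - x̄₂) / SE = (75.22 - 73.36) / 3.0495 = 1.86 / 3.0495 = 0.610
p-value = 0.5481

Since p-value > α = 0.1, we fail to reject H₀.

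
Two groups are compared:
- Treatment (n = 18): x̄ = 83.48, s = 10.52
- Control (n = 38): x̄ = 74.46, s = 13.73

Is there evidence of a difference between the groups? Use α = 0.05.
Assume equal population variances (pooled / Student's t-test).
Student's two-sample t-test (equal variances):
H₀: μ₁ = μ₂
H₁: μ₁ ≠ μ₂
df = n₁ + n₂ - 2 = 54
Pooled variance s_p² = [(n₁-1)s₁² + (n₂-1)s₂²] / (n₁ + n₂ - 2) = [(17)(10.52²) + (37)(13.73²)] / 54 = 164.0069
SE = √(s_p²(1/n₁ + 1/n₂)) = √(164.0069 × (1/18 + 1/38)) = 3.6644
t = (x̄₁ - x̄₂) / SE = (83.48 - 74.46) / 3.6644 = 9.02 / 3.6644 = 2.462
p-value = 0.0171

Since p-value < α = 0.05, we reject H₀.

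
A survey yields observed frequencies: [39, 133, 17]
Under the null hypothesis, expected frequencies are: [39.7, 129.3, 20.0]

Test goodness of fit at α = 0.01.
Chi-square goodness of fit test:
H₀: observed counts match expected distribution
H₁: observed counts differ from expected distribution
df = k - 1 = 2
χ² = Σ(O - E)²/E
   = (39 - 39.7)²/39.7 + (133 - 129.3)²/129.3 + (17 - 20.0)²/20.0
   = 0.012 + 0.106 + 0.450
   = 0.57
p-value = 0.7527

Since p-value > α = 0.01, we fail to reject H₀.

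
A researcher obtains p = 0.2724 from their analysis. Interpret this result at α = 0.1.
Since p = 0.2724 > α = 0.1, fail to reject H₀.
There is insufficient evidence to reject the null hypothesis; the result is not statistically significant at the 0.1 level.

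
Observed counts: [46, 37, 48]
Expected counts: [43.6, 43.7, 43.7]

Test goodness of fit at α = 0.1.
Chi-square goodness of fit test:
H₀: observed counts match expected distribution
H₁: observed counts differ from expected distribution
df = k - 1 = 2
χ² = Σ(O - E)²/E
   = (46 - 43.6)²/43.6 + (37 - 43.7)²/43.7 + (48 - 43.7)²/43.7
   = 0.132 + 1.027 + 0.423
   = 1.58
p-value = 0.4533

Since p-value > α = 0.1, we fail to reject H₀.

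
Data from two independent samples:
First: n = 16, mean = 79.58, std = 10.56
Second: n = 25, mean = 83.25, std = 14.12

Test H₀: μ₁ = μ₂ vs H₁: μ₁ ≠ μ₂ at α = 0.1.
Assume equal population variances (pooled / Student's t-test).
Student's two-sample t-test (equal variances):
H₀: μ₁ = μ₂
H₁: μ₁ ≠ μ₂
df = n₁ + n₂ - 2 = 39
Pooled variance s_p² = [(n₁-1)s₁² + (n₂-1)s₂²] / (n₁ + n₂ - 2) = [(15)(10.56²) + (24)(14.12²)] / 39 = 165.5818
SE = √(s_p²(1/n₁ + 1/n₂)) = √(165.5818 × (1/16 + 1/25)) = 4.1197
t = (x̄₁ - x̄₂) / SE = (79.58 - 83.25) / 4.1197 = -3.67 / 4.1197 = -0.891
p-value = 0.3785

Since p-value > α = 0.1, we fail to reject H₀.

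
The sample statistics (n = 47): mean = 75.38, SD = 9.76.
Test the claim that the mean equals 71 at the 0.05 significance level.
One-sample t-test:
H₀: μ = 71
H₁: μ ≠ 71
df = n - 1 = 46
t = (x̄ - μ₀) / (s/√n) = (75.38 - 71) / (9.76/√47) = 3.077
p-value = 0.0035

Since p-value < α = 0.05, we reject H₀.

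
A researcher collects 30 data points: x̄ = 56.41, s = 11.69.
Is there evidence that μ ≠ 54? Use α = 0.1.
One-sample t-test:
H₀: μ = 54
H₁: μ ≠ 54
df = n - 1 = 29
t = (x̄ - μ₀) / (s/√n) = (56.41 - 54) / (11.69/√30) = 1.129
p-value = 0.2681

Since p-value > α = 0.1, we fail to reject H₀.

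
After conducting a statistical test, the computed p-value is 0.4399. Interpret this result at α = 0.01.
Since p = 0.4399 > α = 0.01, fail to reject H₀.
There is insufficient evidence to reject the null hypothesis; the result is not statistically significant at the 0.01 level.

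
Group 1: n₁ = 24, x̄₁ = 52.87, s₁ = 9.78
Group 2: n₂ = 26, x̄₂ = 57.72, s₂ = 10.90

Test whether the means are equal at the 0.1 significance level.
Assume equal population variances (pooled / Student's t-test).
Student's two-sample t-test (equal variances):
H₀: μ₁ = μ₂
H₁: μ₁ ≠ μ₂
df = n₁ + n₂ - 2 = 48
Pooled variance s_p² = [(n₁-1)s₁² + (n₂-1)s₂²] / (n₁ + n₂ - 2) = [(23)(9.78²) + (25)(10.90²)] / 48 = 107.7117
SE = √(s_p²(1/n₁ + 1/n₂)) = √(107.7117 × (1/24 + 1/26)) = 2.9378
t = (x̄₁ - x̄₂) / SE = (52.87 - 57.72) / 2.9378 = -4.85 / 2.9378 = -1.651
p-value = 0.1053

Since p-value > α = 0.1, we fail to reject H₀.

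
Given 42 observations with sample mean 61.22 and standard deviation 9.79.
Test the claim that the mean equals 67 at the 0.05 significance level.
One-sample t-test:
H₀: μ = 67
H₁: μ ≠ 67
df = n - 1 = 41
t = (x̄ - μ₀) / (s/√n) = (61.22 - 67) / (9.79/√42) = -3.826
p-value = 0.0004

Since p-value < α = 0.05, we reject H₀.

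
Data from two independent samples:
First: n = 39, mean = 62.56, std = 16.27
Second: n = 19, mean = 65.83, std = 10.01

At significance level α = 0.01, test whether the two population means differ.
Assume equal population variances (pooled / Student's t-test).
Student's two-sample t-test (equal variances):
H₀: μ₁ = μ₂
H₁: μ₁ ≠ μ₂
df = n₁ + n₂ - 2 = 56
Pooled variance s_p² = [(n₁-1)s₁² + (n₂-1)s₂²] / (n₁ + n₂ - 2) = [(38)(16.27²) + (18)(10.01²)] / 56 = 211.8338
SE = √(s_p²(1/n₁ + 1/n₂)) = √(211.8338 × (1/39 + 1/19)) = 4.0720
t = (x̄₁ - x̄₂) / SE = (62.56 - 65.83) / 4.0720 = -3.27 / 4.0720 = -0.803
p-value = 0.4253

Since p-value > α = 0.01, we fail to reject H₀.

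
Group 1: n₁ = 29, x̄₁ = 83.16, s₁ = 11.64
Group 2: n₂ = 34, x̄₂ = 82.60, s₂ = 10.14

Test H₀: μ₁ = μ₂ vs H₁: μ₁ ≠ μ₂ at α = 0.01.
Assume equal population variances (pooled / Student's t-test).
Student's two-sample t-test (equal variances):
H₀: μ₁ = μ₂
H₁: μ₁ ≠ μ₂
df = n₁ + n₂ - 2 = 61
Pooled variance s_p² = [(n₁-1)s₁² + (n₂-1)s₂²] / (n₁ + n₂ - 2) = [(28)(11.64²) + (33)(10.14²)] / 61 = 117.8157
SE = √(s_p²(1/n₁ + 1/n₂)) = √(117.8157 × (1/29 + 1/34)) = 2.7437
t = (x̄₁ - x̄₂) / SE = (83.16 - 82.60) / 2.7437 = 0.56 / 2.7437 = 0.204
p-value = 0.8390

Since p-value > α = 0.01, we fail to reject H₀.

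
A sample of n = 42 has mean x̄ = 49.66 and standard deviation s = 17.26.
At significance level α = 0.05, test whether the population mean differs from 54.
One-sample t-test:
H₀: μ = 54
H₁: μ ≠ 54
df = n - 1 = 41
t = (x̄ - μ₀) / (s/√n) = (49.66 - 54) / (17.26/√42) = -1.630
p-value = 0.1109

Since p-value > α = 0.05, we fail to reject H₀.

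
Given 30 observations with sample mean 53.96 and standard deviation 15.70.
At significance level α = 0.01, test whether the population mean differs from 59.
One-sample t-test:
H₀: μ = 59
H₁: μ ≠ 59
df = n - 1 = 29
t = (x̄ - μ₀) / (s/√n) = (53.96 - 59) / (15.70/√30) = -1.758
p-value = 0.0892

Since p-value > α = 0.01, we fail to reject H₀.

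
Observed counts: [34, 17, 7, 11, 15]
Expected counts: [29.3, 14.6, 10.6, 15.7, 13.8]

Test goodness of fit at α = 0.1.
Chi-square goodness of fit test:
H₀: observed counts match expected distribution
H₁: observed counts differ from expected distribution
df = k - 1 = 4
χ² = Σ(O - E)²/E
   = (34 - 29.3)²/29.3 + (17 - 14.6)²/14.6 + (7 - 10.6)²/10.6 + (11 - 15.7)²/15.7 + (15 - 13.8)²/13.8
   = 0.754 + 0.395 + 1.223 + 1.407 + 0.104
   = 3.88
p-value = 0.4221

Since p-value > α = 0.1, we fail to reject H₀.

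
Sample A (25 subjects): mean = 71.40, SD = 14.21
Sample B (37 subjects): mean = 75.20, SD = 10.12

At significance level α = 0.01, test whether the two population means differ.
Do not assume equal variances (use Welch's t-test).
Welch's two-sample t-test:
H₀: μ₁ = μ₂
H₁: μ₁ ≠ μ₂
s₁²/n₁ = 14.21²/25 = 8.0770,  s₂²/n₂ = 10.12²/37 = 2.7680
SE = √(s₁²/n₁ + s₂²/n₂) = √(8.0770 + 2.7680) = 3.2932
df (Welch-Satterthwaite) = (s₁²/n₁ + s₂²/n₂)² / [(s₁²/n₁)²/(n₁-1) + (s₂²/n₂)²/(n₂-1)] ≈ 40.13
t = (x̄₁ - x̄₂) / SE = (71.40 - 75.20) / 3.2932 = -3.80 / 3.2932 = -1.154
p-value = 0.2554

Since p-value > α = 0.01, we fail to reject H₀.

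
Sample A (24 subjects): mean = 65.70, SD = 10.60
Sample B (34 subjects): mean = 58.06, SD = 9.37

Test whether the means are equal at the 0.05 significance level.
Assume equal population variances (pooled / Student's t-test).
Student's two-sample t-test (equal variances):
H₀: μ₁ = μ₂
H₁: μ₁ ≠ μ₂
df = n₁ + n₂ - 2 = 56
Pooled variance s_p² = [(n₁-1)s₁² + (n₂-1)s₂²] / (n₁ + n₂ - 2) = [(23)(10.60²) + (33)(9.37²)] / 56 = 97.8853
SE = √(s_p²(1/n₁ + 1/n₂)) = √(97.8853 × (1/24 + 1/34)) = 2.6377
t = (x̄₁ - x̄₂) / SE = (65.70 - 58.06) / 2.6377 = 7.64 / 2.6377 = 2.896
p-value = 0.0054

Since p-value < α = 0.05, we reject H₀.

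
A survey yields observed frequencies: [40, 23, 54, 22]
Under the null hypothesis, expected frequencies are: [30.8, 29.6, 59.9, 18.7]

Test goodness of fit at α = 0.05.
Chi-square goodness of fit test:
H₀: observed counts match expected distribution
H₁: observed counts differ from expected distribution
df = k - 1 = 3
χ² = Σ(O - E)²/E
   = (40 - 30.8)²/30.8 + (23 - 29.6)²/29.6 + (54 - 59.9)²/59.9 + (22 - 18.7)²/18.7
   = 2.748 + 1.472 + 0.581 + 0.582
   = 5.38
p-value = 0.1458

Since p-value > α = 0.05, we fail to reject H₀.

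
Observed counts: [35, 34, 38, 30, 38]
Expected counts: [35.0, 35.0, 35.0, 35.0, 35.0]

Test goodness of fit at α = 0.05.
Chi-square goodness of fit test:
H₀: observed counts match expected distribution
H₁: observed counts differ from expected distribution
df = k - 1 = 4
χ² = Σ(O - E)²/E
   = (35 - 35.0)²/35.0 + (34 - 35.0)²/35.0 + (38 - 35.0)²/35.0 + (30 - 35.0)²/35.0 + (38 - 35.0)²/35.0
   = 0.000 + 0.029 + 0.257 + 0.714 + 0.257
   = 1.26
p-value = 0.8686

Since p-value > α = 0.05, we fail to reject H₀.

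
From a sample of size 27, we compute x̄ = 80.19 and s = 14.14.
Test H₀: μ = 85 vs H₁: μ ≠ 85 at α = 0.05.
One-sample t-test:
H₀: μ = 85
H₁: μ ≠ 85
df = n - 1 = 26
t = (x̄ - μ₀) / (s/√n) = (80.19 - 85) / (14.14/√27) = -1.768
p-value = 0.0889

Since p-value > α = 0.05, we fail to reject H₀.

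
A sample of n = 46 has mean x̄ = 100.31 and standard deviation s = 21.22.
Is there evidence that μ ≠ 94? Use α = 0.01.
One-sample t-test:
H₀: μ = 94
H₁: μ ≠ 94
df = n - 1 = 45
t = (x̄ - μ₀) / (s/√n) = (100.31 - 94) / (21.22/√46) = 2.017
p-value = 0.0497

Since p-value > α = 0.01, we fail to reject H₀.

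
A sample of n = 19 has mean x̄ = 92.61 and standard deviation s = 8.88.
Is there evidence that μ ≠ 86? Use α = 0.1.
One-sample t-test:
H₀: μ = 86
H₁: μ ≠ 86
df = n - 1 = 18
t = (x̄ - μ₀) / (s/√n) = (92.61 - 86) / (8.88/√19) = 3.245
p-value = 0.0045

Since p-value < α = 0.1, we reject H₀.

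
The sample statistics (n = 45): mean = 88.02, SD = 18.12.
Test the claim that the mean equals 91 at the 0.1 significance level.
One-sample t-test:
H₀: μ = 91
H₁: μ ≠ 91
df = n - 1 = 44
t = (x̄ - μ₀) / (s/√n) = (88.02 - 91) / (18.12/√45) = -1.103
p-value = 0.2759

Since p-value > α = 0.1, we fail to reject H₀.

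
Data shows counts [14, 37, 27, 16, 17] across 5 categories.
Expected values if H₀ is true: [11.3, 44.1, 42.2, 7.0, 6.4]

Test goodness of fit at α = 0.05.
Chi-square goodness of fit test:
H₀: observed counts match expected distribution
H₁: observed counts differ from expected distribution
df = k - 1 = 4
χ² = Σ(O - E)²/E
   = (14 - 11.3)²/11.3 + (37 - 44.1)²/44.1 + (27 - 42.2)²/42.2 + (16 - 7.0)²/7.0 + (17 - 6.4)²/6.4
   = 0.645 + 1.143 + 5.475 + 11.571 + 17.556
   = 36.39
p-value < 0.0001

Since p-value < α = 0.05, we reject H₀.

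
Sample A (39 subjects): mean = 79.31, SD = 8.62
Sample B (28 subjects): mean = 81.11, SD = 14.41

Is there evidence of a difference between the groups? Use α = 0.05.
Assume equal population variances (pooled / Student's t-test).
Student's two-sample t-test (equal variances):
H₀: μ₁ = μ₂
H₁: μ₁ ≠ μ₂
df = n₁ + n₂ - 2 = 65
Pooled variance s_p² = [(n₁-1)s₁² + (n₂-1)s₂²] / (n₁ + n₂ - 2) = [(38)(8.62²) + (27)(14.41²)] / 65 = 129.6933
SE = √(s_p²(1/n₁ + 1/n₂)) = √(129.6933 × (1/39 + 1/28)) = 2.8209
t = (x̄₁ - x̄₂) / SE = (79.31 - 81.11) / 2.8209 = -1.80 / 2.8209 = -0.638
p-value = 0.5257

Since p-value > α = 0.05, we fail to reject H₀.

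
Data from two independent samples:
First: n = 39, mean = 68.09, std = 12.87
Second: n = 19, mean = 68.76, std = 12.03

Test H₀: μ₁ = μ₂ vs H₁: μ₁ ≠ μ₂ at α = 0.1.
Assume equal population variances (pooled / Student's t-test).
Student's two-sample t-test (equal variances):
H₀: μ₁ = μ₂
H₁: μ₁ ≠ μ₂
df = n₁ + n₂ - 2 = 56
Pooled variance s_p² = [(n₁-1)s₁² + (n₂-1)s₂²] / (n₁ + n₂ - 2) = [(38)(12.87²) + (18)(12.03²)] / 56 = 158.9139
SE = √(s_p²(1/n₁ + 1/n₂)) = √(158.9139 × (1/39 + 1/19)) = 3.5268
t = (x̄₁ - x̄₂) / SE = (68.09 - 68.76) / 3.5268 = -0.67 / 3.5268 = -0.190
p-value = 0.8500

Since p-value > α = 0.1, we fail to reject H₀.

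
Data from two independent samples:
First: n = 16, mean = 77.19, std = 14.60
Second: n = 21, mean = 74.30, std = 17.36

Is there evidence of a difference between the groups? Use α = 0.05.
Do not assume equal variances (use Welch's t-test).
Welch's two-sample t-test:
H₀: μ₁ = μ₂
H₁: μ₁ ≠ μ₂
s₁²/n₁ = 14.60²/16 = 13.3225,  s₂²/n₂ = 17.36²/21 = 14.3509
SE = √(s₁²/n₁ + s₂²/n₂) = √(13.3225 + 14.3509) = 5.2606
df (Welch-Satterthwaite) = (s₁²/n₁ + s₂²/n₂)² / [(s₁²/n₁)²/(n₁-1) + (s₂²/n₂)²/(n₂-1)] ≈ 34.61
t = (x̄₁ - x̄₂) / SE = (77.19 - 74.30) / 5.2606 = 2.89 / 5.2606 = 0.549
p-value = 0.5863

Since p-value > α = 0.05, we fail to reject H₀.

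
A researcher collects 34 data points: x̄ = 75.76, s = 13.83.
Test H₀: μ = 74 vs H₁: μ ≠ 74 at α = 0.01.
One-sample t-test:
H₀: μ = 74
H₁: μ ≠ 74
df = n - 1 = 33
t = (x̄ - μ₀) / (s/√n) = (75.76 - 74) / (13.83/√34) = 0.742
p-value = 0.4633

Since p-value > α = 0.01, we fail to reject H₀.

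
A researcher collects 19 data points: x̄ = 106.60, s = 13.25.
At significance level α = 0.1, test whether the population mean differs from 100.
One-sample t-test:
H₀: μ = 100
H₁: μ ≠ 100
df = n - 1 = 18
t = (x̄ - μ₀) / (s/√n) = (106.60 - 100) / (13.25/√19) = 2.171
p-value = 0.0435

Since p-value < α = 0.1, we reject H₀.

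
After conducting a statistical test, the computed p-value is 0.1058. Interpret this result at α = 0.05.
Since p = 0.1058 > α = 0.05, fail to reject H₀.
There is insufficient evidence to reject the null hypothesis; the result is not statistically significant at the 0.05 level.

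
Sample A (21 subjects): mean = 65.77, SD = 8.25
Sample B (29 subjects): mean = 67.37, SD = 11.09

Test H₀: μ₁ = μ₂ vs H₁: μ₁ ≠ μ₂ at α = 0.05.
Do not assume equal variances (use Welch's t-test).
Welch's two-sample t-test:
H₀: μ₁ = μ₂
H₁: μ₁ ≠ μ₂
s₁²/n₁ = 8.25²/21 = 3.2411,  s₂²/n₂ = 11.09²/29 = 4.2410
SE = √(s₁²/n₁ + s₂²/n₂) = √(3.2411 + 4.2410) = 2.7353
df (Welch-Satterthwaite) = (s₁²/n₁ + s₂²/n₂)² / [(s₁²/n₁)²/(n₁-1) + (s₂²/n₂)²/(n₂-1)] ≈ 47.95
t = (x̄₁ - x̄₂) / SE = (65.77 - 67.37) / 2.7353 = -1.60 / 2.7353 = -0.585
p-value = 0.5613

Since p-value > α = 0.05, we fail to reject H₀.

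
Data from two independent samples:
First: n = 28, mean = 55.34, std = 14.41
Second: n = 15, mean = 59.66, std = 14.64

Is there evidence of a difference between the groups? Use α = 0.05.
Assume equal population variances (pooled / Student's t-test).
Student's two-sample t-test (equal variances):
H₀: μ₁ = μ₂
H₁: μ₁ ≠ μ₂
df = n₁ + n₂ - 2 = 41
Pooled variance s_p² = [(n₁-1)s₁² + (n₂-1)s₂²] / (n₁ + n₂ - 2) = [(27)(14.41²) + (14)(14.64²)] / 41 = 209.9296
SE = √(s_p²(1/n₁ + 1/n₂)) = √(209.9296 × (1/28 + 1/15)) = 4.6360
t = (x̄₁ - x̄₂) / SE = (55.34 - 59.66) / 4.6360 = -4.32 / 4.6360 = -0.932
p-value = 0.3569

Since p-value > α = 0.05, we fail to reject H₀.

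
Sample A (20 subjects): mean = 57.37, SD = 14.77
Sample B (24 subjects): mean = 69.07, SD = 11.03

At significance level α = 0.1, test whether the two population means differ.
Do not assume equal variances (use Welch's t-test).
Welch's two-sample t-test:
H₀: μ₁ = μ₂
H₁: μ₁ ≠ μ₂
s₁²/n₁ = 14.77²/20 = 10.9076,  s₂²/n₂ = 11.03²/24 = 5.0692
SE = √(s₁²/n₁ + s₂²/n₂) = √(10.9076 + 5.0692) = 3.9971
df (Welch-Satterthwaite) = (s₁²/n₁ + s₂²/n₂)² / [(s₁²/n₁)²/(n₁-1) + (s₂²/n₂)²/(n₂-1)] ≈ 34.59
t = (x̄₁ - x̄₂) / SE = (57.37 - 69.07) / 3.9971 = -11.70 / 3.9971 = -2.927
p-value = 0.0060

Since p-value < α = 0.1, we reject H₀.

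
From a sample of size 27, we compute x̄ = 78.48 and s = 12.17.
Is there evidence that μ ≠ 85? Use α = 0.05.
One-sample t-test:
H₀: μ = 85
H₁: μ ≠ 85
df = n - 1 = 26
t = (x̄ - μ₀) / (s/√n) = (78.48 - 85) / (12.17/√27) = -2.784
p-value = 0.0099

Since p-value < α = 0.05, we reject H₀.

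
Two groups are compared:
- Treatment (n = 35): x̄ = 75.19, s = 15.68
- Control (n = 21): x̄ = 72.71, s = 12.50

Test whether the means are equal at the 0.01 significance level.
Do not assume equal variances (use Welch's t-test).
Welch's two-sample t-test:
H₀: μ₁ = μ₂
H₁: μ₁ ≠ μ₂
s₁²/n₁ = 15.68²/35 = 7.0246,  s₂²/n₂ = 12.50²/21 = 7.4405
SE = √(s₁²/n₁ + s₂²/n₂) = √(7.0246 + 7.4405) = 3.8033
df (Welch-Satterthwaite) = (s₁²/n₁ + s₂²/n₂)² / [(s₁²/n₁)²/(n₁-1) + (s₂²/n₂)²/(n₂-1)] ≈ 49.59
t = (x̄₁ - x̄₂) / SE = (75.19 - 72.71) / 3.8033 = 2.48 / 3.8033 = 0.652
p-value = 0.5174

Since p-value > α = 0.01, we fail to reject H₀.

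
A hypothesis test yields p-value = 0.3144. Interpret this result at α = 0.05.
Since p = 0.3144 > α = 0.05, fail to reject H₀.
There is insufficient evidence to reject the null hypothesis; the result is not statistically significant at the 0.05 level.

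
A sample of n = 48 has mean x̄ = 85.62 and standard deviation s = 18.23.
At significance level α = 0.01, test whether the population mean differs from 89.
One-sample t-test:
H₀: μ = 89
H₁: μ ≠ 89
df = n - 1 = 47
t = (x̄ - μ₀) / (s/√n) = (85.62 - 89) / (18.23/√48) = -1.285
p-value = 0.2052

Since p-value > α = 0.01, we fail to reject H₀.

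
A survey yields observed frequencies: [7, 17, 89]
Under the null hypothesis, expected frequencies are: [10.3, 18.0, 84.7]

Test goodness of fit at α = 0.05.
Chi-square goodness of fit test:
H₀: observed counts match expected distribution
H₁: observed counts differ from expected distribution
df = k - 1 = 2
χ² = Σ(O - E)²/E
   = (7 - 10.3)²/10.3 + (17 - 18.0)²/18.0 + (89 - 84.7)²/84.7
   = 1.057 + 0.056 + 0.218
   = 1.33
p-value = 0.5140

Since p-value > α = 0.05, we fail to reject H₀.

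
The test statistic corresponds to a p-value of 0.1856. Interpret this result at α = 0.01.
Since p = 0.1856 > α = 0.01, fail to reject H₀.
There is insufficient evidence to reject the null hypothesis; the result is not statistically significant at the 0.01 level.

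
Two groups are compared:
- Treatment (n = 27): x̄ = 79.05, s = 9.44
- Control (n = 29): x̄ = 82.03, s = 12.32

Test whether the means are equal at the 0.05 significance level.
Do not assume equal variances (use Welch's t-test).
Welch's two-sample t-test:
H₀: μ₁ = μ₂
H₁: μ₁ ≠ μ₂
s₁²/n₁ = 9.44²/27 = 3.3005,  s₂²/n₂ = 12.32²/29 = 5.2339
SE = √(s₁²/n₁ + s₂²/n₂) = √(3.3005 + 5.2339) = 2.9214
df (Welch-Satterthwaite) = (s₁²/n₁ + s₂²/n₂)² / [(s₁²/n₁)²/(n₁-1) + (s₂²/n₂)²/(n₂-1)] ≈ 52.13
t = (x̄₁ - x̄₂) / SE = (79.05 - 82.03) / 2.9214 = -2.98 / 2.9214 = -1.020
p-value = 0.3124

Since p-value > α = 0.05, we fail to reject H₀.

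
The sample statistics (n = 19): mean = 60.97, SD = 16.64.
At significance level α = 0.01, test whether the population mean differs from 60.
One-sample t-test:
H₀: μ = 60
H₁: μ ≠ 60
df = n - 1 = 18
t = (x̄ - μ₀) / (s/√n) = (60.97 - 60) / (16.64/√19) = 0.254
p-value = 0.8023

Since p-value > α = 0.01, we fail to reject H₀.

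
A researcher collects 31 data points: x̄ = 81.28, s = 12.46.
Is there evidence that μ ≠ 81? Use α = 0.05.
One-sample t-test:
H₀: μ = 81
H₁: μ ≠ 81
df = n - 1 = 30
t = (x̄ - μ₀) / (s/√n) = (81.28 - 81) / (12.46/√31) = 0.125
p-value = 0.9013

Since p-value > α = 0.05, we fail to reject H₀.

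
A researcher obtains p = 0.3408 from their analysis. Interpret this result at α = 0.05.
Since p = 0.3408 > α = 0.05, fail to reject H₀.
There is insufficient evidence to reject the null hypothesis; the result is not statistically significant at the 0.05 level.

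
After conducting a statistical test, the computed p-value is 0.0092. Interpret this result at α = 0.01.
Since p = 0.0092 < α = 0.01, reject H₀.
There is sufficient evidence to reject the null hypothesis; the result is statistically significant at the 0.01 level.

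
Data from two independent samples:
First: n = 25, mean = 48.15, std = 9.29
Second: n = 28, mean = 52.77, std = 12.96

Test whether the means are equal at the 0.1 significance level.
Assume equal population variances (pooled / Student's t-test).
Student's two-sample t-test (equal variances):
H₀: μ₁ = μ₂
H₁: μ₁ ≠ μ₂
df = n₁ + n₂ - 2 = 51
Pooled variance s_p² = [(n₁-1)s₁² + (n₂-1)s₂²] / (n₁ + n₂ - 2) = [(24)(9.29²) + (27)(12.96²)] / 51 = 129.5345
SE = √(s_p²(1/n₁ + 1/n₂)) = √(129.5345 × (1/25 + 1/28)) = 3.1317
t = (x̄₁ - x̄₂) / SE = (48.15 - 52.77) / 3.1317 = -4.62 / 3.1317 = -1.475
p-value = 0.1463

Since p-value > α = 0.1, we fail to reject H₀.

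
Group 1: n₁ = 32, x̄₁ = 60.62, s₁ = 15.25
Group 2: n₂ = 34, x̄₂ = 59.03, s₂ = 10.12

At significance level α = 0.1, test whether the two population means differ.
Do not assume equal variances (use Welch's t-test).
Welch's two-sample t-test:
H₀: μ₁ = μ₂
H₁: μ₁ ≠ μ₂
s₁²/n₁ = 15.25²/32 = 7.2676,  s₂²/n₂ = 10.12²/34 = 3.0122
SE = √(s₁²/n₁ + s₂²/n₂) = √(7.2676 + 3.0122) = 3.2062
df (Welch-Satterthwaite) = (s₁²/n₁ + s₂²/n₂)² / [(s₁²/n₁)²/(n₁-1) + (s₂²/n₂)²/(n₂-1)] ≈ 53.40
t = (x̄₁ - x̄₂) / SE = (60.62 - 59.03) / 3.2062 = 1.59 / 3.2062 = 0.496
p-value = 0.6220

Since p-value > α = 0.1, we fail to reject H₀.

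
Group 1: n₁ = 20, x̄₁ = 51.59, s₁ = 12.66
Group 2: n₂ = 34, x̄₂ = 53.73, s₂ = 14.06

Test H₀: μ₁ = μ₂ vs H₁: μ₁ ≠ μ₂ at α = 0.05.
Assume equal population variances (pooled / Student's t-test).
Student's two-sample t-test (equal variances):
H₀: μ₁ = μ₂
H₁: μ₁ ≠ μ₂
df = n₁ + n₂ - 2 = 52
Pooled variance s_p² = [(n₁-1)s₁² + (n₂-1)s₂²] / (n₁ + n₂ - 2) = [(19)(12.66²) + (33)(14.06²)] / 52 = 184.0153
SE = √(s_p²(1/n₁ + 1/n₂)) = √(184.0153 × (1/20 + 1/34)) = 3.8227
t = (x̄₁ - x̄₂) / SE = (51.59 - 53.73) / 3.8227 = -2.14 / 3.8227 = -0.560
p-value = 0.5780

Since p-value > α = 0.05, we fail to reject H₀.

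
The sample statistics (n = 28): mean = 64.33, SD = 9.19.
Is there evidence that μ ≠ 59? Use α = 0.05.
One-sample t-test:
H₀: μ = 59
H₁: μ ≠ 59
df = n - 1 = 27
t = (x̄ - μ₀) / (s/√n) = (64.33 - 59) / (9.19/√28) = 3.069
p-value = 0.0048

Since p-value < α = 0.05, we reject H₀.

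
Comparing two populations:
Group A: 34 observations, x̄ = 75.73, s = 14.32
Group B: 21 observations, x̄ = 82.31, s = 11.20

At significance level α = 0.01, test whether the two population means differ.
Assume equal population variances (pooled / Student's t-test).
Student's two-sample t-test (equal variances):
H₀: μ₁ = μ₂
H₁: μ₁ ≠ μ₂
df = n₁ + n₂ - 2 = 53
Pooled variance s_p² = [(n₁-1)s₁² + (n₂-1)s₂²] / (n₁ + n₂ - 2) = [(33)(14.32²) + (20)(11.20²)] / 53 = 175.0162
SE = √(s_p²(1/n₁ + 1/n₂)) = √(175.0162 × (1/34 + 1/21)) = 3.6717
t = (x̄₁ - x̄₂) / SE = (75.73 - 82.31) / 3.6717 = -6.58 / 3.6717 = -1.792
p-value = 0.0788

Since p-value > α = 0.01, we fail to reject H₀.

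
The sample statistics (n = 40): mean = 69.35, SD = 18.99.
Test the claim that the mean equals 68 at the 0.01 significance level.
One-sample t-test:
H₀: μ = 68
H₁: μ ≠ 68
df = n - 1 = 39
t = (x̄ - μ₀) / (s/√n) = (69.35 - 68) / (18.99/√40) = 0.450
p-value = 0.6555

Since p-value > α = 0.01, we fail to reject H₀.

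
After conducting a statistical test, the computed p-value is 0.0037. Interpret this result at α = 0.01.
Since p = 0.0037 < α = 0.01, reject H₀.
There is sufficient evidence to reject the null hypothesis; the result is statistically significant at the 0.01 level.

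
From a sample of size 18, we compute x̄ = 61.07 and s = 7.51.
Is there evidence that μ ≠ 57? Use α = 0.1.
One-sample t-test:
H₀: μ = 57
H₁: μ ≠ 57
df = n - 1 = 17
t = (x̄ - μ₀) / (s/√n) = (61.07 - 57) / (7.51/√18) = 2.299
p-value = 0.0344

Since p-value < α = 0.1, we reject H₀.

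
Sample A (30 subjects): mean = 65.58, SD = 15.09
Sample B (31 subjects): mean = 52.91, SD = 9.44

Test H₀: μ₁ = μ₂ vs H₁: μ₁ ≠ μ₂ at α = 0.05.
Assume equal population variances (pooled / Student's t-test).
Student's two-sample t-test (equal variances):
H₀: μ₁ = μ₂
H₁: μ₁ ≠ μ₂
df = n₁ + n₂ - 2 = 59
Pooled variance s_p² = [(n₁-1)s₁² + (n₂-1)s₂²] / (n₁ + n₂ - 2) = [(29)(15.09²) + (30)(9.44²)] / 59 = 157.2363
SE = √(s_p²(1/n₁ + 1/n₂)) = √(157.2363 × (1/30 + 1/31)) = 3.2114
t = (x̄₁ - x̄₂) / SE = (65.58 - 52.91) / 3.2114 = 12.67 / 3.2114 = 3.945
p-value = 0.0002

Since p-value < α = 0.05, we reject H₀.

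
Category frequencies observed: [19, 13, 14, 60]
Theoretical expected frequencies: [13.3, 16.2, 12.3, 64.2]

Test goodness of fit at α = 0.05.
Chi-square goodness of fit test:
H₀: observed counts match expected distribution
H₁: observed counts differ from expected distribution
df = k - 1 = 3
χ² = Σ(O - E)²/E
   = (19 - 13.3)²/13.3 + (13 - 16.2)²/16.2 + (14 - 12.3)²/12.3 + (60 - 64.2)²/64.2
   = 2.443 + 0.632 + 0.235 + 0.275
   = 3.58
p-value = 0.3099

Since p-value > α = 0.05, we fail to reject H₀.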